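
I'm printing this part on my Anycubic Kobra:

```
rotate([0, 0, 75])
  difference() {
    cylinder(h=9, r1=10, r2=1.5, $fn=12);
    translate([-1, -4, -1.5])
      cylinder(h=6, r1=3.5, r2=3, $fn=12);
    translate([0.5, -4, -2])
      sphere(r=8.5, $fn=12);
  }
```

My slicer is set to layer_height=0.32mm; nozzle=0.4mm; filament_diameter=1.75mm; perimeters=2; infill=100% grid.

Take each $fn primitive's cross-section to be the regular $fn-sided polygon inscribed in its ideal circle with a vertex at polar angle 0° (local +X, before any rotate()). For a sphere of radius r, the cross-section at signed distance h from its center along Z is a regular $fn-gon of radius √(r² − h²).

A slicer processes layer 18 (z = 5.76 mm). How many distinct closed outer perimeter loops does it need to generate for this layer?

At z = 5.76 mm: the cone: at t=0.640 of its height the radius interpolates to r₁+(r₂−r₁)t = 4.560, giving a regular 12-gon of that circumradius; the cone at (-1, -4) is absent (z outside [-1.5, 4.5]); the r=8.5 sphere at (0.5, -4) slices to a regular 12-gon of circumradius 3.469 (√(r²−h²) with h=7.76 from center); Taking the first minus the rest: starting from the cone, the r=8.5 sphere at (0.5, -4) partially overlaps it — only the 17.80 mm² overlap (of its 36.10 mm²) is removed, clipping the outline — 1 connected region; (rotated 75° about Z; rotation is an isometry so areas/perimeters/island counts are preserved). The result has 1 disconnected region.

1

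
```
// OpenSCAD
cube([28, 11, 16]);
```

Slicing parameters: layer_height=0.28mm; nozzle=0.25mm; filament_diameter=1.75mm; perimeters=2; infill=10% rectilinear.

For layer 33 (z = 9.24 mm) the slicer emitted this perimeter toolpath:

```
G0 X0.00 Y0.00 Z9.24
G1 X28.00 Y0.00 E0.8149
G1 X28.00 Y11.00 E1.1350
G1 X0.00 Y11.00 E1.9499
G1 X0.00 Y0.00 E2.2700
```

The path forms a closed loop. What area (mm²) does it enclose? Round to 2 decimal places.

308.00 mm²

Apply the shoelace formula to the sequence of (X, Y) vertices; enclosed area = 308.00 mm².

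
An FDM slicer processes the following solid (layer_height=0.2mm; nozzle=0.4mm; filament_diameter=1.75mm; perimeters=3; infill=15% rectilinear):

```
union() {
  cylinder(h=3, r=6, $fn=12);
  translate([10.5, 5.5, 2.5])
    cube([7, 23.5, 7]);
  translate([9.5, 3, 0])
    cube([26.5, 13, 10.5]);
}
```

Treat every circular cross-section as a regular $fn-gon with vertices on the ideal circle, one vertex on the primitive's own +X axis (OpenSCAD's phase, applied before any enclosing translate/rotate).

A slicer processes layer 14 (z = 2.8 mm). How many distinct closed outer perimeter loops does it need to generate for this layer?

2

At z = 2.8 mm: the cylinder: section is a regular 12-gon, circumradius r=6; the 7×23.5 cube at (10.5, 5.5) contributes its full rectangle; the cube at (9.5, 3) is present — its section is the full 26.5×13 rectangle; Combining (union): the regions partially overlap (shared area 73.50 mm²), so overlapping operands fuse into one piece — 2 connected regions. The result has 2 disconnected regions.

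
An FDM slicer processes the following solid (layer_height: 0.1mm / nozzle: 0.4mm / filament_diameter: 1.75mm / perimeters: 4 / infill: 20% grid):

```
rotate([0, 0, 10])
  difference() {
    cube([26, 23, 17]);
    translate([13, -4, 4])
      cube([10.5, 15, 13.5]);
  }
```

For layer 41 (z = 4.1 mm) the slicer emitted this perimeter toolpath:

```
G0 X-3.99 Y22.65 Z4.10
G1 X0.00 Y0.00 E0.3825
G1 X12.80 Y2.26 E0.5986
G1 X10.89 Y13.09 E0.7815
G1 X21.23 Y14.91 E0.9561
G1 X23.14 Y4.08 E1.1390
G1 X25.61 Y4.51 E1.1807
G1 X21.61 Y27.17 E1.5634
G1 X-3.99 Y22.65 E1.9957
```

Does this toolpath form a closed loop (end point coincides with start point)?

yes

Start point (G0): (-3.99, 22.65). End point (last G1): the path returns to the start — closed.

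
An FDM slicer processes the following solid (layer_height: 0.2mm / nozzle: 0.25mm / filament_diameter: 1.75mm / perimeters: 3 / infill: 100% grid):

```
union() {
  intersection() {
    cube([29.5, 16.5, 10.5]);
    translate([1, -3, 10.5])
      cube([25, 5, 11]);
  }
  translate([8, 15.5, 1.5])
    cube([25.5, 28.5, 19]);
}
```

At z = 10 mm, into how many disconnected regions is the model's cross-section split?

1

At z = 10 mm: the 29.5×16.5 cube contributes its full rectangle; the cube at (1, -3) is not intersected at this z (z outside [10.5, 21.5]); After intersecting: at least one operand is absent at this height, so nothing remains; the cube at (8, 15.5) is present — its section is the full 25.5×28.5 rectangle; Combining (union): only the 25.5×28.5 cube at (8, 15.5) is present, so the union is just that shape — 1 connected region. The result has 1 disconnected region.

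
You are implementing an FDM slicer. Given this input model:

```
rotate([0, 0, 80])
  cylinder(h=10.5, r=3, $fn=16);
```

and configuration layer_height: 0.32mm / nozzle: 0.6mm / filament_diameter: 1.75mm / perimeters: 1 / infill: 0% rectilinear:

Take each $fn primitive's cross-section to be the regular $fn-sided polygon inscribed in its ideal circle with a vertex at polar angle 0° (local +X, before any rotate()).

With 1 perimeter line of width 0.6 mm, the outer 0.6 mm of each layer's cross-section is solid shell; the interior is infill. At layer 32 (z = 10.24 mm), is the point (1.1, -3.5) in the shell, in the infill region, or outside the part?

outside

At z = 10.24 mm: the cylinder: section is a regular 16-gon, circumradius r=3; (rotated 80° about Z; rotation is an isometry so areas/perimeters/island counts are preserved). Overall, the cross-section is a single solid region. Undo the 80° rotation: the query point maps to (-3.256, -1.691) in the un-rotated model frame. The nearest boundary edge runs (-2.77, -1.15)→(-2.12, -2.12); distance from the point to it = 0.70 mm. The point is not inside any of the regions above, so it lies outside the cross-section (0.70 mm from the nearest boundary).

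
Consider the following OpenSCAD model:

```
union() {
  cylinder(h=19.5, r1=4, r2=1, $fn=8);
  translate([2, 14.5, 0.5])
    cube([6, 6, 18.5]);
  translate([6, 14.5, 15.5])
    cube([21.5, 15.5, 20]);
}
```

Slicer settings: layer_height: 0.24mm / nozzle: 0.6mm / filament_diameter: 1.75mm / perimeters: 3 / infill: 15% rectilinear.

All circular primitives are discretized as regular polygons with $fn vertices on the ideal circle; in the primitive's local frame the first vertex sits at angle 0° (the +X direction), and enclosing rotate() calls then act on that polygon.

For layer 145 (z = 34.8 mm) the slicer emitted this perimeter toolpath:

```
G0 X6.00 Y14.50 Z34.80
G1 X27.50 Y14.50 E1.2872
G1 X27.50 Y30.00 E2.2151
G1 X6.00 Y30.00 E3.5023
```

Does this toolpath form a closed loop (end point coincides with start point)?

Start point (G0): (6.00, 14.50). End point (last G1): the path does not return to the start — open.

no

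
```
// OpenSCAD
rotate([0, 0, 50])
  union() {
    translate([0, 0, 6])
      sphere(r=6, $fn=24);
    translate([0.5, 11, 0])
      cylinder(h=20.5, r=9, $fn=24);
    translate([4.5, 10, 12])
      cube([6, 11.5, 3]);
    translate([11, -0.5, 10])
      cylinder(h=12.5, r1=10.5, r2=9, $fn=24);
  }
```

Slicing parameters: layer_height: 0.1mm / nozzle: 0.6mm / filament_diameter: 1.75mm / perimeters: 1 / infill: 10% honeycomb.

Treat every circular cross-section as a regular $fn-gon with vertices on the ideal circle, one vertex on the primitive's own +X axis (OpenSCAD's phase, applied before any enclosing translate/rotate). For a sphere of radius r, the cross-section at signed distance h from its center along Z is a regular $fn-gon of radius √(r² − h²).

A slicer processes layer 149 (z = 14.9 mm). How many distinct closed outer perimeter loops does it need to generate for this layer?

1

At z = 14.9 mm: the sphere does not reach this height (|z−center|=8.900 > r=6); the cylinder at (0.5, 11): section is a regular 24-gon, circumradius r=9; the cube at (4.5, 10) is present — its section is the full 6×11.5 rectangle; the cone at (11, -0.5) (r1=10.5→r2=9) has section circumradius 9.912 here — a regular 24-gon; Combining (union): the regions partially overlap (shared area 56.38 mm²), so overlapping operands fuse into one piece — 1 connected region; (rotated 50° about Z; rotation is an isometry so areas/perimeters/island counts are preserved). The result has 1 disconnected region.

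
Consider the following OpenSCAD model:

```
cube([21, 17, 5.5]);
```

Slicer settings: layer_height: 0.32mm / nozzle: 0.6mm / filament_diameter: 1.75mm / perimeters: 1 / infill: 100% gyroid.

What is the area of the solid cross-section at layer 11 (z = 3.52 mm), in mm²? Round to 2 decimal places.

357.00 mm²

At z = 3.52 mm: the cube is present — its section is the full 21×17 rectangle (area 357.00 mm²). Overall, the cross-section is a single solid region. Net area = 357.00 mm².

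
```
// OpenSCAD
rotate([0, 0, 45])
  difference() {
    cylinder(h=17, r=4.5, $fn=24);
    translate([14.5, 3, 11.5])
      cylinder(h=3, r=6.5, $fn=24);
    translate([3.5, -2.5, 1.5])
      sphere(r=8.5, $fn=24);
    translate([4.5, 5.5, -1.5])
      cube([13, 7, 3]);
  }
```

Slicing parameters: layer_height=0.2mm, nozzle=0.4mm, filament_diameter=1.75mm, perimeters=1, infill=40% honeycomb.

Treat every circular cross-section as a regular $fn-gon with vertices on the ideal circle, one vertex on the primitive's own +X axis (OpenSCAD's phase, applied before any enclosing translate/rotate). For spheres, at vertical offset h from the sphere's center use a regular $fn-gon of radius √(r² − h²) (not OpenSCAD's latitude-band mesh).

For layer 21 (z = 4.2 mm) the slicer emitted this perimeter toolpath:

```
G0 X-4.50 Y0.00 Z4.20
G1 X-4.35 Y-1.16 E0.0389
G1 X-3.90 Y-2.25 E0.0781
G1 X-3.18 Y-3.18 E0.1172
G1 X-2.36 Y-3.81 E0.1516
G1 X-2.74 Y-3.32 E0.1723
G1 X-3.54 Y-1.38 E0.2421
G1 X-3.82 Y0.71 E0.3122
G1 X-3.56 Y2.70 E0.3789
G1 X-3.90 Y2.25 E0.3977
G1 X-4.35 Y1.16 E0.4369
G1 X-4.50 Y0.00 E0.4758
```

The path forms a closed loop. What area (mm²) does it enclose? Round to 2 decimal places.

Apply the shoelace formula to the sequence of (X, Y) vertices; enclosed area = 3.60 mm².

3.60 mm²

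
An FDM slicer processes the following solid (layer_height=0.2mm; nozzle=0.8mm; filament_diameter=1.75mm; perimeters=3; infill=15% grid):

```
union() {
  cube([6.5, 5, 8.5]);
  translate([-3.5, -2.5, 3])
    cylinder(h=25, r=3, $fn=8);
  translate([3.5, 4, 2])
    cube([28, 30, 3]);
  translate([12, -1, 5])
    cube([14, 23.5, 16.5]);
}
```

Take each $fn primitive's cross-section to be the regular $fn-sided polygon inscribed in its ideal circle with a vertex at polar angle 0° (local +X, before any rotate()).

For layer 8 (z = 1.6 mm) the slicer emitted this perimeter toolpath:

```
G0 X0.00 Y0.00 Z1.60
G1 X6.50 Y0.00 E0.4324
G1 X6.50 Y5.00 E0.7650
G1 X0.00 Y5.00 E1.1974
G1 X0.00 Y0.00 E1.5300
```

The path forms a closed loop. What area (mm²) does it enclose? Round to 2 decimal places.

Apply the shoelace formula to the sequence of (X, Y) vertices; enclosed area = 32.50 mm².

32.50 mm²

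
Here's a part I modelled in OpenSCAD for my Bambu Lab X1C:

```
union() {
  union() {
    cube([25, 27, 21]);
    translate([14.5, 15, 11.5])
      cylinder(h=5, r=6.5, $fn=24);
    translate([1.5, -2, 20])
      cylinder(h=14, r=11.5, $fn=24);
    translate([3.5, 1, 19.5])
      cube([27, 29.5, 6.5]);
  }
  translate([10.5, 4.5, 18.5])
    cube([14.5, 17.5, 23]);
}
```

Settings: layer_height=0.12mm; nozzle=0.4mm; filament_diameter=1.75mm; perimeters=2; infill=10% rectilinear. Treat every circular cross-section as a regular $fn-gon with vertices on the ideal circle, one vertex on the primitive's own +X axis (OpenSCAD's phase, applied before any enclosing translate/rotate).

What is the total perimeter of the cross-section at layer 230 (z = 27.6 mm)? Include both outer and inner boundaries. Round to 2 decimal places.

At z = 27.6 mm: the cube is absent (z outside [0, 21]); the cylinder at (14.5, 15) is absent (z outside [11.5, 16.5]); the cylinder at (1.5, -2): section is a regular 24-gon, circumradius r=11.5 (perimeter = 2·24·11.500·sin(180°/24) = 72.05 mm); the cube at (3.5, 1) is absent (z outside [19.5, 26]); Merging all regions: only the r=11.5 cylinder at (1.5, -2) is present, so the union is just that shape — boundary = 72.05 mm; the cube at (10.5, 4.5) is present — its section is the full 14.5×17.5 rectangle (perimeter 64.00 mm); Combining (union): the regions partially overlap (shared area 0.10 mm²), so the edge portions inside another operand are dropped and the merged outline is re-measured after clipping — boundary = 134.54 mm. Overall, the cross-section is a single solid region. Total boundary length (outer) = 134.54 mm.

134.54 mm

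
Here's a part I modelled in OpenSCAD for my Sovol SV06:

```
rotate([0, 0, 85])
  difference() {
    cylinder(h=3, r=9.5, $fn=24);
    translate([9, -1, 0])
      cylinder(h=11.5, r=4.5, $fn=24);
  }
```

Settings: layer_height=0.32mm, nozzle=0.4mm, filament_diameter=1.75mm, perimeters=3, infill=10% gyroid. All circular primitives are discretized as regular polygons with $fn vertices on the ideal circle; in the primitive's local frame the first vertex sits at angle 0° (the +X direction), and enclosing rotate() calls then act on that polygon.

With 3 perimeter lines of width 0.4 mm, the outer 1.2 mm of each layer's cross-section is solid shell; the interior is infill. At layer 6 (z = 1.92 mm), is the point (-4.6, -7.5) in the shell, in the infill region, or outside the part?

shell

At z = 1.92 mm: the r=9.5 cylinder contributes a regular 24-gon of circumradius 9.5; the r=4.5 cylinder at (9, -1) contributes a regular 24-gon of circumradius 4.5; Subtracting the remaining from the first: starting from the r=9.5 cylinder, the r=4.5 cylinder at (9, -1) partially overlaps it — only the 31.70 mm² overlap (of its 62.89 mm²) is removed, clipping the outline — 1 connected region; (whole slice rotated 85° about Z — lengths, areas and connectivity unchanged). Overall, the cross-section is a single solid region. Undo the 85° rotation: the query point maps to (-7.872, 3.929) in the un-rotated model frame. The nearest boundary edge runs (-9.18, 2.46)→(-8.23, 4.75); distance from the point to it = 0.64 mm. The point is inside the cross-section, 0.64 mm from the nearest boundary — within the 1.2 mm shell band (3 × 0.4).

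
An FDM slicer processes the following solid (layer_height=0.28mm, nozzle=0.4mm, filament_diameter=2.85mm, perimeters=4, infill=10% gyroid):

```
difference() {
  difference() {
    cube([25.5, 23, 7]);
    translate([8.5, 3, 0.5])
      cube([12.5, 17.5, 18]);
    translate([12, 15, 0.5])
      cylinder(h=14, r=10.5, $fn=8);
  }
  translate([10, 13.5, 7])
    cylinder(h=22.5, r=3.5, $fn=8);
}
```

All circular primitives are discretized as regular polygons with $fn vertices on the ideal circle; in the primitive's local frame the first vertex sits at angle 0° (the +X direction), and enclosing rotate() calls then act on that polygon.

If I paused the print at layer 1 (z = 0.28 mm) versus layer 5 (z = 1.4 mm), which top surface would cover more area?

layer 1 (z = 0.28 mm)

Layer 1 (z = 0.28): the cube (footprint 25.5×23) is included at this height (area 586.50 mm²); the cube at (8.5, 3) does not reach this height (z outside [0.5, 18.5]); the cylinder at (12, 15) is absent (z outside [0.5, 14.5]); Subtracting the remaining from the first: none of the subtracted shapes is present at this height, so the 25.5×23 cube is unchanged — area = 586.50 mm²; the cylinder at (10, 13.5) does not reach this height (z outside [7, 29.5]); After the difference (first − rest): none of the subtracted shapes is present at this height, so the result so far is unchanged — area = 586.50 mm². So its area = 586.50 mm². Layer 5 (z = 1.4): the 25.5×23 cube contributes its full rectangle (area 586.50 mm²); the 12.5×17.5 cube at (8.5, 3) contributes its full rectangle (area 218.75 mm²); the r=10.5 cylinder at (12, 15) gives a regular 8-gon of circumradius 10.5 (constant along its height) (area = (8/2)·10.500²·sin(360°/8) = 311.83 mm²); Subtracting the remaining from the first: starting from the 25.5×23 cube (586.50 mm²), the 12.5×17.5 cube at (8.5, 3) lies wholly inside it (removes its full 218.75 mm² and its 60.00 mm outline becomes a hole wall); the r=10.5 cylinder at (12, 15) partially overlaps it — only the 119.27 mm² overlap (of its 311.83 mm²) is removed, clipping the outline — area = 248.48 mm²; the cylinder at (10, 13.5) is not intersected at this z (z outside [7, 29.5]); Taking the first minus the rest: none of the subtracted shapes is present at this height, so the result so far is unchanged — area = 248.48 mm². So its area = 248.48 mm². Layer 1 is larger (586.50 vs 248.48 mm²).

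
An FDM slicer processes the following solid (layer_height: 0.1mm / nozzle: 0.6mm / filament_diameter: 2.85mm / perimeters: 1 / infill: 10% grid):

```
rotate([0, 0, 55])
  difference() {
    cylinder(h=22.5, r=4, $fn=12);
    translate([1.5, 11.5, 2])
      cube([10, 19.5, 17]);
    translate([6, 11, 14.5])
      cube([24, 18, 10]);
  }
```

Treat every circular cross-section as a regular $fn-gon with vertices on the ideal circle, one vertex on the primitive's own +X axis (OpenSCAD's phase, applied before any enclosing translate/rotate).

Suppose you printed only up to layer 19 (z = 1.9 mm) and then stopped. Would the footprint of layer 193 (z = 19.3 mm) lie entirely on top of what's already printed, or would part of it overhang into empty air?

Compare the two slices. At z = 1.9: the r=4 cylinder contributes a regular 12-gon of circumradius 4 (area = (12/2)·4.000²·sin(360°/12) = 48.00 mm²); the cube at (1.5, 11.5) is not intersected at this z (z outside [2, 19]); the cube at (6, 11) does not reach this height (z outside [14.5, 24.5]); Taking the first minus the rest: none of the subtracted shapes is present at this height, so the r=4 cylinder is unchanged — area = 48.00 mm²; (rotated 55° about Z; rotation is an isometry so areas/perimeters/island counts are preserved). At z = 19.3: the r=4 cylinder gives a regular 12-gon of circumradius 4 (constant along its height) (area = (12/2)·4.000²·sin(360°/12) = 48.00 mm²); the cube at (1.5, 11.5) is not intersected at this z (z outside [2, 19]); the cube at (6, 11) is present — its section is the full 24×18 rectangle (area 432.00 mm²); After the difference (first − rest): starting from the r=4 cylinder (48.00 mm²), the 24×18 cube at (6, 11) misses the remaining region (no effect) — area = 48.00 mm²; (whole slice rotated 55° about Z — lengths, areas and connectivity unchanged). Checking containment: the cross-section at z = 19.3 is a subset of the cross-section at z = 1.9.

entirely on top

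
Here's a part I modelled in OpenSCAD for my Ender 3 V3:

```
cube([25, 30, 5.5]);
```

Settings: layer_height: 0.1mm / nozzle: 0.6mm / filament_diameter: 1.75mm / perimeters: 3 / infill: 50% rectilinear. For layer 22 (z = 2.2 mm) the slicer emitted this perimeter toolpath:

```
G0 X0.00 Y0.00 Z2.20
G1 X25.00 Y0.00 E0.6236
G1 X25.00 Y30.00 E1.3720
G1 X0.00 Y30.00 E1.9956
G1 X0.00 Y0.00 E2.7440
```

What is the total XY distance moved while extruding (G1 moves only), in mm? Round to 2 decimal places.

Sum the Euclidean lengths of each G1 segment: total = 110.00 mm.

110.00 mm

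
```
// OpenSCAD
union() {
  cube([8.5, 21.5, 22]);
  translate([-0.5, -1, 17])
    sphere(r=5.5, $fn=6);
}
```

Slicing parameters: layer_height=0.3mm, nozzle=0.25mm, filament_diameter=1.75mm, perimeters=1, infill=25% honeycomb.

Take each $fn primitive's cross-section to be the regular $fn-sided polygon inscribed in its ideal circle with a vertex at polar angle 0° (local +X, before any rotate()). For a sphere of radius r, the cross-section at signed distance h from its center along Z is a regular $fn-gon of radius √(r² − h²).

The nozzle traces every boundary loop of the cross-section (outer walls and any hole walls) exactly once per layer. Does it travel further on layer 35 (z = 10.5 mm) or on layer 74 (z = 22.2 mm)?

Layer 35 (z = 10.5): the 8.5×21.5 cube contributes its full rectangle (perimeter 60.00 mm); the sphere at (-0.5, -1) is absent (|z−center|=6.500 > r=5.5); Merging all regions: only the 8.5×21.5 cube is present, so the union is just that shape — boundary = 60.00 mm. So its perimeter = 60.00 mm. Layer 74 (z = 22.2): the cube does not reach this height (z outside [0, 22]); the sphere at (-0.5, -1): section is a regular 6-gon, circumradius = √(r²−h²) = √(5.5²−5.2²) = 1.792 (perimeter = 2·6·1.792·sin(180°/6) = 10.75 mm); Taking the union: only the r=5.5 sphere at (-0.5, -1) is present, so the union is just that shape — boundary = 10.75 mm. So its perimeter = 10.75 mm. Layer 35 is larger (60.00 vs 10.75 mm).

layer 35 (z = 10.5 mm)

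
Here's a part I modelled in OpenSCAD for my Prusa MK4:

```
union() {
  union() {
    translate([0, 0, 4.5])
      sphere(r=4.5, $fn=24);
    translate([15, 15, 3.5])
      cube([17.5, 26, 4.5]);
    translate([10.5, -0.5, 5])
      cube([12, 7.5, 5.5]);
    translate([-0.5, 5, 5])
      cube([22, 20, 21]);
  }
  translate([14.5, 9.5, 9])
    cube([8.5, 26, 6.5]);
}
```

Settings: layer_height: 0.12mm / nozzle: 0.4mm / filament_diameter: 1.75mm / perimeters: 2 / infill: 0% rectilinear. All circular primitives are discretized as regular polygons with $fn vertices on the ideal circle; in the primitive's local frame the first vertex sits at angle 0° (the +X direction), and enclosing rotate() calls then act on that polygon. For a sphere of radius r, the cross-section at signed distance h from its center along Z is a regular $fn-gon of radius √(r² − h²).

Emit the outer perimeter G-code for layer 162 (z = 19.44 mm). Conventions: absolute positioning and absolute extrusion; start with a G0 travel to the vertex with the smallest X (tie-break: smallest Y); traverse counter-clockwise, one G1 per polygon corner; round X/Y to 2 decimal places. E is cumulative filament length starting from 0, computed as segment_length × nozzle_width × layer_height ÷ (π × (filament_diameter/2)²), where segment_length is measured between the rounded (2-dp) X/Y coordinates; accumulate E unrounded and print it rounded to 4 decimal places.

At z = 19.44 mm: the sphere does not reach this height (|z−center|=14.940 > r=4.5); the cube at (15, 15) is absent (z outside [3.5, 8]); the cube at (10.5, -0.5) does not reach this height (z outside [5, 10.5]); the cube at (-0.5, 5) (footprint 22×20) is included at this height; Merging all regions: only the 22×20 cube at (-0.5, 5) is present, so the union is just that shape — 1 connected region; the cube at (14.5, 9.5) is absent (z outside [9, 15.5]); Taking the union: only the result so far is present, so the union is just that shape — 1 connected region. The outline is a single polygon with 4 vertices. Extrusion per mm of travel: 0.4 × 0.12 / (π × 0.875²) = 0.019956. Accumulating E over each segment gives final E = 1.6763.

G0 X-0.50 Y5.00 Z19.44
G1 X21.50 Y5.00 E0.4390
G1 X21.50 Y25.00 E0.8382
G1 X-0.50 Y25.00 E1.2772
G1 X-0.50 Y5.00 E1.6763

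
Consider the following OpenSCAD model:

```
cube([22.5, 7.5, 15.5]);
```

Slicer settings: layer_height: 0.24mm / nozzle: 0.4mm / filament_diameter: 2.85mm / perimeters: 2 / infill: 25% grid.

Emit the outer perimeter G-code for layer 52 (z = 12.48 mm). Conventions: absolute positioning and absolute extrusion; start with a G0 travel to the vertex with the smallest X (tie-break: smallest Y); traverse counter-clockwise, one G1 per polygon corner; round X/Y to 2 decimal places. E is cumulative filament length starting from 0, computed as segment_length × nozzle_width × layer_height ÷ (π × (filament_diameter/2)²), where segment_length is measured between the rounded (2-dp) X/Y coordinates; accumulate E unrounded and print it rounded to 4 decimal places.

G0 X0.00 Y0.00 Z12.48
G1 X22.50 Y0.00 E0.3386
G1 X22.50 Y7.50 E0.4515
G1 X0.00 Y7.50 E0.7900
G1 X0.00 Y0.00 E0.9029

At z = 12.48 mm: the 22.5×7.5 cube contributes its full rectangle. The outline is a single polygon with 4 vertices. Extrusion per mm of travel: 0.4 × 0.24 / (π × 1.425²) = 0.015048. Accumulating E over each segment gives final E = 0.9029.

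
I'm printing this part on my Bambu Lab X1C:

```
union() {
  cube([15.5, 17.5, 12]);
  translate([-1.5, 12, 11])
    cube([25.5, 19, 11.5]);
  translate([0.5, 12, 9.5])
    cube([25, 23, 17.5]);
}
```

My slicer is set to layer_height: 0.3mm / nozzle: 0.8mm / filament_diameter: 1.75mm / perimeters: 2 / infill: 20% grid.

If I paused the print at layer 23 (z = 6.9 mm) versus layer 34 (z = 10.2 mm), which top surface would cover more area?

layer 34 (z = 10.2 mm)

Layer 23 (z = 6.9): the cube (footprint 15.5×17.5) is included at this height (area 271.25 mm²); the cube at (-1.5, 12) is absent (z outside [11, 22.5]); the cube at (0.5, 12) does not reach this height (z outside [9.5, 27]); Merging all regions: only the 15.5×17.5 cube is present, so the union is just that shape — area = 271.25 mm². So its area = 271.25 mm². Layer 34 (z = 10.2): the cube (footprint 15.5×17.5) is included at this height (area 271.25 mm²); the cube at (-1.5, 12) is not intersected at this z (z outside [11, 22.5]); the cube at (0.5, 12) (footprint 25×23) is included at this height (area 575.00 mm²); Taking the union: the regions partially overlap — summed areas 846.25 mm² minus the doubly-counted overlap 82.50 mm² gives 763.75 mm² — area = 763.75 mm². So its area = 763.75 mm². Layer 34 is larger (763.75 vs 271.25 mm²).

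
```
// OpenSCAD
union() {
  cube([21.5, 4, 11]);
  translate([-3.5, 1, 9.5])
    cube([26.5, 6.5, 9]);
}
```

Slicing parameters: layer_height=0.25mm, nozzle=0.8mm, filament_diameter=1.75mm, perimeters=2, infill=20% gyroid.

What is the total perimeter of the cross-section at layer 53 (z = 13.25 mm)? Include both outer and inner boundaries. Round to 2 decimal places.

At z = 13.25 mm: the cube does not reach this height (z outside [0, 11]); the cube at (-3.5, 1) (footprint 26.5×6.5) is included at this height (perimeter 66.00 mm); Merging all regions: only the 26.5×6.5 cube at (-3.5, 1) is present, so the union is just that shape — boundary = 66.00 mm. Overall, the cross-section is a single solid region. Total boundary length (outer) = 66.00 mm.

66.00 mm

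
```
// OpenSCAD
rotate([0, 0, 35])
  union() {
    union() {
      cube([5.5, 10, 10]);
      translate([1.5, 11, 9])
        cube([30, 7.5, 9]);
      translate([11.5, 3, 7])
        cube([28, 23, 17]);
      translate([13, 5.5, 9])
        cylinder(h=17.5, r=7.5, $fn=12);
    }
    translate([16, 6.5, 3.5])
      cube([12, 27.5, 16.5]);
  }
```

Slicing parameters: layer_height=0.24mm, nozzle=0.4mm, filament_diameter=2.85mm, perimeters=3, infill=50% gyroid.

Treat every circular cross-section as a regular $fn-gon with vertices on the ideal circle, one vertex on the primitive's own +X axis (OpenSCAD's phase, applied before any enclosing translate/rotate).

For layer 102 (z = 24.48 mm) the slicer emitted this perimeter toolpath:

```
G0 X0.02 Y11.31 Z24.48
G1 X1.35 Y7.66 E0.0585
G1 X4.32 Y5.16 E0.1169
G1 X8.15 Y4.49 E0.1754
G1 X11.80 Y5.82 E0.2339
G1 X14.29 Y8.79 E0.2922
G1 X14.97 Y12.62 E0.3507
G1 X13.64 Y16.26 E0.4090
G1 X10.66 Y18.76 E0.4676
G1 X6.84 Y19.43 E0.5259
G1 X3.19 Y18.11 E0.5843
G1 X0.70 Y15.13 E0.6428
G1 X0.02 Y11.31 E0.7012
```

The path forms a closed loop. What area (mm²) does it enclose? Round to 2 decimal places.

Apply the shoelace formula to the sequence of (X, Y) vertices; enclosed area = 168.79 mm².

168.79 mm²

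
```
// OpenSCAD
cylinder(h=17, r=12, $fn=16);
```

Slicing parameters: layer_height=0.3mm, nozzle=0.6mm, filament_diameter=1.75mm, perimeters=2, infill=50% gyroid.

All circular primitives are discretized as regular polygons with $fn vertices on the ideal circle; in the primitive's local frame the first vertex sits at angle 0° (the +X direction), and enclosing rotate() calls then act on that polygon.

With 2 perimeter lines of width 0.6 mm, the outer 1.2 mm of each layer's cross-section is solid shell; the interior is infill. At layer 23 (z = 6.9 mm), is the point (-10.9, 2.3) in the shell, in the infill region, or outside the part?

shell

At z = 6.9 mm: the cylinder: section is a regular 16-gon, circumradius r=12. Overall, the cross-section is a single solid region. The nearest boundary edge runs (-11.09, 4.59)→(-12.00, 0.00); distance from the point to it = 0.63 mm. The point is inside the cross-section, 0.63 mm from the nearest boundary — within the 1.2 mm shell band (2 × 0.6).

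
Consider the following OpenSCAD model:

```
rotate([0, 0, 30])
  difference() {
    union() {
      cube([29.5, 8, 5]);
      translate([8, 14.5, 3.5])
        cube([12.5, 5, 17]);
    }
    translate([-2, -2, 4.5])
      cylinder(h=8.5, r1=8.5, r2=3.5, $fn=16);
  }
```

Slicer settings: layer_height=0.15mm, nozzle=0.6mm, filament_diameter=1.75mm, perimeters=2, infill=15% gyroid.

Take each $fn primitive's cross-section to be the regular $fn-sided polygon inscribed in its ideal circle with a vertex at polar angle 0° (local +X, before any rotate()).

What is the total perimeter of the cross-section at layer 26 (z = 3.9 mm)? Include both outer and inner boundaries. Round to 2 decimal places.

110.00 mm

At z = 3.9 mm: the cube (footprint 29.5×8) is included at this height (perimeter 75.00 mm); the cube at (8, 14.5) is present — its section is the full 12.5×5 rectangle (perimeter 35.00 mm); Taking the union: the 2 present regions are separate (no shared area or edge), so areas and boundary lengths simply add and each stays a separate island — boundary = 110.00 mm; the cone at (-2, -2) is not intersected at this z (z outside [4.5, 13]); Subtracting the remaining from the first: none of the subtracted shapes is present at this height, so the result so far is unchanged — boundary = 110.00 mm; (whole slice rotated 30° about Z — lengths, areas and connectivity unchanged). Overall, the cross-section has 2 separate islands. Total boundary length (outer) = 110.00 mm.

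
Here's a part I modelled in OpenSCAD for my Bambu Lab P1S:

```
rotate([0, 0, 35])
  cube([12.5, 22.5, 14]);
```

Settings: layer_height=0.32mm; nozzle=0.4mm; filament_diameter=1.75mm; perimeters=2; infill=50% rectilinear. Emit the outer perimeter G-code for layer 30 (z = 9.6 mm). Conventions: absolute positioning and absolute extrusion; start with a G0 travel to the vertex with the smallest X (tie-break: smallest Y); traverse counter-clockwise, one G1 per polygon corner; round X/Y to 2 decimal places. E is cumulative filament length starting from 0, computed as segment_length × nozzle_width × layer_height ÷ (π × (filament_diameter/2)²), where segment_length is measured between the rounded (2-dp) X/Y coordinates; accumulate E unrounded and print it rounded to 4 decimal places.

At z = 9.6 mm: the 12.5×22.5 cube contributes its full rectangle; (rotated 35° about Z; rotation is an isometry so areas/perimeters/island counts are preserved). The outline is a single polygon with 4 vertices. Extrusion per mm of travel: 0.4 × 0.32 / (π × 0.875²) = 0.053216. Accumulating E over each segment gives final E = 3.7254.

G0 X-12.91 Y18.43 Z9.60
G1 X0.00 Y0.00 E1.1975
G1 X10.24 Y7.17 E1.8627
G1 X-2.67 Y25.60 E3.0602
G1 X-12.91 Y18.43 E3.7254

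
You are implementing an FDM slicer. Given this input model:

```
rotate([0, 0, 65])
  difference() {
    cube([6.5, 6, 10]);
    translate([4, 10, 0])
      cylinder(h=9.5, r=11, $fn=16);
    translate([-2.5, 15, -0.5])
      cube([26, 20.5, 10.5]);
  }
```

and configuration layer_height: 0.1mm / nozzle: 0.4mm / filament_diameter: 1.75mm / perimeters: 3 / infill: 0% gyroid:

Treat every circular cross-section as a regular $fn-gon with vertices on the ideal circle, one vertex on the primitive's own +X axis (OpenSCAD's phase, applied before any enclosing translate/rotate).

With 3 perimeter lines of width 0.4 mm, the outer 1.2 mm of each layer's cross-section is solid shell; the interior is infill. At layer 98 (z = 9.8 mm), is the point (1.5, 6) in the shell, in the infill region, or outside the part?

shell

At z = 9.8 mm: the cube (footprint 6.5×6) is included at this height; the cylinder at (4, 10) does not reach this height (z outside [0, 9.5]); the cube at (-2.5, 15) (footprint 26×20.5) is included at this height; After the difference (first − rest): starting from the 6.5×6 cube, the 26×20.5 cube at (-2.5, 15) misses the remaining region (no effect) — 1 connected region; (rotated 65° about Z; rotation is an isometry so areas/perimeters/island counts are preserved). Overall, the cross-section is a single solid region. Undo the 65° rotation: the query point maps to (6.072, 1.176) in the un-rotated model frame. The nearest boundary edge runs (6.50, 6.00)→(6.50, 0.00); distance from the point to it = 0.43 mm. The point is inside the cross-section, 0.43 mm from the nearest boundary — within the 1.2 mm shell band (3 × 0.4).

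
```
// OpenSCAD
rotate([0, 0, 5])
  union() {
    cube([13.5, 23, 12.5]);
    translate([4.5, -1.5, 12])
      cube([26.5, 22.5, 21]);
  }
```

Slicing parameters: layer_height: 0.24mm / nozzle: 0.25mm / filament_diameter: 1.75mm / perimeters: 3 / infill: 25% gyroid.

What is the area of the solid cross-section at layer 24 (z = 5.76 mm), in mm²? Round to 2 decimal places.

310.50 mm²

At z = 5.76 mm: the cube (footprint 13.5×23) is included at this height (area 310.50 mm²); the cube at (4.5, -1.5) is absent (z outside [12, 33]); Taking the union: only the 13.5×23 cube is present, so the union is just that shape — area = 310.50 mm²; (rotated 5° about Z; rotation is an isometry so areas/perimeters/island counts are preserved). Overall, the cross-section is a single solid region. Net area = 310.50 mm².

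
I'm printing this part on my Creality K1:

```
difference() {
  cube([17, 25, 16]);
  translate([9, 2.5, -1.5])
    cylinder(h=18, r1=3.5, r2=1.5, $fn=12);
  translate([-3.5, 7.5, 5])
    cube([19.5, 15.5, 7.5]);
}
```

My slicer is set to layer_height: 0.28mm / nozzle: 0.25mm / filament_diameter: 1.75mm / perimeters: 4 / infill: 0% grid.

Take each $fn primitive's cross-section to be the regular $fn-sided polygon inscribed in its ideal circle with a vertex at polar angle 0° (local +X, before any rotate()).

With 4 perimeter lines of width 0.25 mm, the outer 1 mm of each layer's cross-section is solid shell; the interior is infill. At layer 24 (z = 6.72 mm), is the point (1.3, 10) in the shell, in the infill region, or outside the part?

At z = 6.72 mm: the 17×25 cube contributes its full rectangle; the cone at (9, 2.5) contributes a regular 12-gon of circumradius 2.587 (interpolated between r1=3.5 and r2=1.5 at t=0.457); the cube at (-3.5, 7.5) (footprint 19.5×15.5) is included at this height; Taking the first minus the rest: starting from the 17×25 cube, the cone at (9, 2.5) partially overlaps it — only the 20.04 mm² overlap (of its 20.07 mm²) is removed, clipping the outline; the 19.5×15.5 cube at (-3.5, 7.5) partially overlaps it — only the 248.00 mm² overlap (of its 302.25 mm²) is removed, clipping the outline — 1 connected region. Overall, the cross-section is a single solid region. The nearest boundary edge runs (0.00, 7.50)→(16.00, 7.50); distance from the point to it = 2.50 mm. The point is not inside any of the regions above, so it lies outside the cross-section (2.50 mm from the nearest boundary).

outside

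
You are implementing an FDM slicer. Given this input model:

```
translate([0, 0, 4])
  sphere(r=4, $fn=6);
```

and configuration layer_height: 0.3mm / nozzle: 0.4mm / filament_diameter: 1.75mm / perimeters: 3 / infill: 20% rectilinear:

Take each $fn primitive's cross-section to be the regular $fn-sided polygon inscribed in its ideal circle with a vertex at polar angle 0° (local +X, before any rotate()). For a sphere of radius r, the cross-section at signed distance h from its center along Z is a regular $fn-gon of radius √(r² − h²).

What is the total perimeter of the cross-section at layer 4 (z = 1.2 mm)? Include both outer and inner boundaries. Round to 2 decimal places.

At z = 1.2 mm: the r=4 sphere contributes a regular 6-gon of circumradius √(4²−2.8²) = 2.857 (perimeter = 2·6·2.857·sin(180°/6) = 17.14 mm). Overall, the cross-section is a single solid region. Total boundary length (outer) = 17.14 mm.

17.14 mm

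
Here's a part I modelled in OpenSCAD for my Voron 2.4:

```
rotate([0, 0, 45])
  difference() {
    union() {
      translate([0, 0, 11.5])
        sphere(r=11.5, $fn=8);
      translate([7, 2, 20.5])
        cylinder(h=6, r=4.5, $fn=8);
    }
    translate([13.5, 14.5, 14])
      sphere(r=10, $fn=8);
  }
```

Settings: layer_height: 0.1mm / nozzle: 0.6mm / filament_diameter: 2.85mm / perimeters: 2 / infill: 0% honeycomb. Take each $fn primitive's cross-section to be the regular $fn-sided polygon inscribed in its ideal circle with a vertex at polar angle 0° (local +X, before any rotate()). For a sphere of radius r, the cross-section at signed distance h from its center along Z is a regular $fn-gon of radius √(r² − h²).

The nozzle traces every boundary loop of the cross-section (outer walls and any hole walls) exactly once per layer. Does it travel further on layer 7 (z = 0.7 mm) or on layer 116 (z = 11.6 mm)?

layer 116 (z = 11.6 mm)

Layer 7 (z = 0.7): the sphere: section is a regular 8-gon, circumradius = √(r²−h²) = √(11.5²−10.8²) = 3.951 (perimeter = 2·8·3.951·sin(180°/8) = 24.19 mm); the cylinder at (7, 2) does not reach this height (z outside [20.5, 26.5]); Combining (union): only the r=11.5 sphere is present, so the union is just that shape — boundary = 24.19 mm; the sphere at (13.5, 14.5) is absent (|z−center|=13.300 > r=10); Taking the first minus the rest: none of the subtracted shapes is present at this height, so that combined region is unchanged — boundary = 24.19 mm; (whole slice rotated 45° about Z — lengths, areas and connectivity unchanged). So its perimeter = 24.19 mm. Layer 116 (z = 11.6): the r=11.5 sphere contributes a regular 8-gon of circumradius √(11.5²−0.1²) = 11.500 (perimeter = 2·8·11.500·sin(180°/8) = 70.41 mm); the cylinder at (7, 2) is absent (z outside [20.5, 26.5]); Taking the union: only the r=11.5 sphere is present, so the union is just that shape — boundary = 70.41 mm; the sphere at (13.5, 14.5): section is a regular 8-gon, circumradius = √(r²−h²) = √(10²−2.4²) = 9.708 (perimeter = 2·8·9.708·sin(180°/8) = 59.44 mm); After the difference (first − rest): starting from that combined region, the r=10 sphere at (13.5, 14.5) partially overlaps it — only the 2.29 mm² overlap (of its 266.55 mm²) is removed, clipping the outline — boundary = 70.41 mm; (rotated 45° about Z; rotation is an isometry so areas/perimeters/island counts are preserved). So its perimeter = 70.41 mm. Layer 116 is larger (70.41 vs 24.19 mm).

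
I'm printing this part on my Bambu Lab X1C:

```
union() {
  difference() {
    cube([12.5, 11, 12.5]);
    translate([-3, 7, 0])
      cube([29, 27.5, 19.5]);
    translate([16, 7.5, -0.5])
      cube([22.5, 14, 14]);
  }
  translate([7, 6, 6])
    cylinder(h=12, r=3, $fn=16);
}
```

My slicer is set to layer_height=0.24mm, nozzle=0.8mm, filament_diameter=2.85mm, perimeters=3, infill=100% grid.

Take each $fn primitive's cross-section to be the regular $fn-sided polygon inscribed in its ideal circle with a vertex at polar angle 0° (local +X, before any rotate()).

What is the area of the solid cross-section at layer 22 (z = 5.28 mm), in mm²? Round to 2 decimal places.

At z = 5.28 mm: the cube (footprint 12.5×11) is included at this height (area 137.50 mm²); the cube at (-3, 7) (footprint 29×27.5) is included at this height (area 797.50 mm²); the cube at (16, 7.5) is present — its section is the full 22.5×14 rectangle (area 315.00 mm²); Taking the first minus the rest: starting from the 12.5×11 cube (137.50 mm²), the 29×27.5 cube at (-3, 7) partially overlaps it — only the 50.00 mm² overlap (of its 797.50 mm²) is removed, clipping the outline; the 22.5×14 cube at (16, 7.5) misses the remaining region (no effect) — area = 87.50 mm²; the cylinder at (7, 6) is absent (z outside [6, 18]); Taking the union: only the result so far is present, so the union is just that shape — area = 87.50 mm². Overall, the cross-section is a single solid region. Net area = 87.50 mm².

87.50 mm²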